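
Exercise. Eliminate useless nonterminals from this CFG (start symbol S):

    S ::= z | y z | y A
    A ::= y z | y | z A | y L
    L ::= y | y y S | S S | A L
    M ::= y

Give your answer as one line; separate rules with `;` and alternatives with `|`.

Generating nonterminals: {A, L, M, S}.
Reachable from S after that: {A, L, S}.
Removed useless symbols: {M} and every production mentioning them.

S ::= z | y z | y A; A ::= y z | y | z A | y L; L ::= y | y y S | S S | A L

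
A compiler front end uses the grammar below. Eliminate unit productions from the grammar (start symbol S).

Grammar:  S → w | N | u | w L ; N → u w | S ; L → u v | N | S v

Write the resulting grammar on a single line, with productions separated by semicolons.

S → w | u | w L | u w; N → w | u | w L | u w; L → u v | S v | w | u | w L | u w

Unit pairs: L ⇒* {N, S}; N ⇒* {S}; S ⇒* {N}.
For each unit pair (A, B), copy every non-unit production of B to A, then drop all unit productions.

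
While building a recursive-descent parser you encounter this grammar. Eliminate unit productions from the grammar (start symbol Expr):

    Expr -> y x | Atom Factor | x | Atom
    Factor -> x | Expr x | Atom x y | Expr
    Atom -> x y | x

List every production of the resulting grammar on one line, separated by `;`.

Unit pairs: Expr ⇒* {Atom}; Factor ⇒* {Atom, Expr}.
Replace each nonterminal's rules with the union of the non-unit rules of every nonterminal it unit-derives.

Expr -> x y | x | y x | Atom Factor; Factor -> x y | x | Expr x | Atom x y | y x | Atom Factor; Atom -> x y | x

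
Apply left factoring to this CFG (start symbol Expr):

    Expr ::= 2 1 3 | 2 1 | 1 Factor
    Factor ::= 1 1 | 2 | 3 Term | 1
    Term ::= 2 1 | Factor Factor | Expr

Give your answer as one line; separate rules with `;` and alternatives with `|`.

Expr ::= 1 Factor | 2 1 Expr1; Factor ::= 2 | 3 Term | 1 Factor1; Term ::= 2 1 | Factor Factor | Expr; Expr1 ::= 3 | ε; Factor1 ::= 1 | ε

Expr has alternatives sharing prefix '2 1': factor to Expr → 2 1 Expr1 with Expr1 → 3 | ε.
Factor has alternatives sharing prefix '1': factor to Factor → 1 Factor1 with Factor1 → 1 | ε.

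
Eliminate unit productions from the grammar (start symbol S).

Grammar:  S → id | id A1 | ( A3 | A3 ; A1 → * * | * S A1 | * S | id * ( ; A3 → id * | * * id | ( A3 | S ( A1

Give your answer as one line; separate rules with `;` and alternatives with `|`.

Unit pairs: S ⇒* {A3}.
Replace each nonterminal's rules with the union of the non-unit rules of every nonterminal it unit-derives.

S → id | id A1 | ( A3 | id * | * * id | S ( A1; A1 → * * | * S A1 | * S | id * (; A3 → id * | * * id | ( A3 | S ( A1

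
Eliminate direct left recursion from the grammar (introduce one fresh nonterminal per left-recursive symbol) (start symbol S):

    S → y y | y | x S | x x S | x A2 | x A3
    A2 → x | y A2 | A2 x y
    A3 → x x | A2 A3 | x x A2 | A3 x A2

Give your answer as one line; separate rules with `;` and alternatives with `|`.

Directly left-recursive nonterminals: A2, A3.
For A2: α = {x y}, β = {x, y A2}. Rewrite as A2 → β A2' and A2' → α A2' | ε.
For A3: α = {x A2}, β = {x x, A2 A3, x x A2}. Rewrite as A3 → β A3' and A3' → α A3' | ε.

S → y y | y | x S | x x S | x A2 | x A3; A2 → x A2' | y A2 A2'; A3 → x x A3' | A2 A3 A3' | x x A2 A3'; A2' → x y A2' | ε; A3' → x A2 A3' | ε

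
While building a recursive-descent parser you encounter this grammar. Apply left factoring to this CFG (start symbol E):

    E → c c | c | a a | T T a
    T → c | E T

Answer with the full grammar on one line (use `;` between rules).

E → a a | T T a | c E'; T → c | E T; E' → c | epsilon

E has alternatives sharing prefix 'c': factor to E → c E' with E' → c | ε.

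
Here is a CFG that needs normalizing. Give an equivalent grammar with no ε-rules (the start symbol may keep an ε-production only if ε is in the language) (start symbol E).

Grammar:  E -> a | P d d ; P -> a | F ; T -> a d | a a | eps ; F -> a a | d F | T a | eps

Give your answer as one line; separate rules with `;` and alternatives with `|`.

Nullable set = {F, P, T}.
ε ∉ L(G), so no ε-production is kept.
For each production, add variants omitting each subset of nullable occurrences: E → P d d gives P d d | d d. F → d F gives d F | d. F → T a gives T a | a.

E -> a | P d d | d d; P -> a | F; T -> a d | a a; F -> a a | d F | d | T a | a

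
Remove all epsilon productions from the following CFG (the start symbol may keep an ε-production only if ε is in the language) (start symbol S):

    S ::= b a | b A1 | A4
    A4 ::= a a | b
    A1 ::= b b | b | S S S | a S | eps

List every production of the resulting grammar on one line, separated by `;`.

S ::= b a | b A1 | b | A4; A4 ::= a a | b; A1 ::= b b | b | S S S | a S

Nullable nonterminals: {A1}.
ε ∉ L(G), so no ε-production is kept.
For each production, add variants omitting each subset of nullable occurrences: S → b A1 gives b A1 | b.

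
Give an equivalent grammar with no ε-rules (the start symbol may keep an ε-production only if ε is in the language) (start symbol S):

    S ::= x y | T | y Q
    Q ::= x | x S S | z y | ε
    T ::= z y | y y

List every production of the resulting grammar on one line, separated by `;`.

S ::= x y | T | y Q | y; Q ::= x | x S S | z y; T ::= z y | y y

Nullable nonterminals: {Q}.
ε ∉ L(G), so no ε-production is kept.
Expand every rule over subsets of its nullable positions: S → y Q gives y Q | y.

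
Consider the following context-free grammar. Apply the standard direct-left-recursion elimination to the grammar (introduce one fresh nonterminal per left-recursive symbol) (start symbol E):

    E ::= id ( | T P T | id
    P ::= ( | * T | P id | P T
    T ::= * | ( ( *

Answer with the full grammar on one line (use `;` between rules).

Left recursion appears on P.
For P: α = {id, T}, β = {(, * T}. Rewrite as P → β P' and P' → α P' | ε.

E ::= id ( | T P T | id; P ::= ( P' | * T P'; T ::= * | ( ( *; P' ::= id P' | T P' | ε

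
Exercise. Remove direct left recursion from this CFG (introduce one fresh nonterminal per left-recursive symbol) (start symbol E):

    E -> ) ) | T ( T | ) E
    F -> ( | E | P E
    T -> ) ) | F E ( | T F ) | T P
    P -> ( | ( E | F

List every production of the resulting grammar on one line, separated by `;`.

E -> ) ) | T ( T | ) E; F -> ( | E | P E; T -> ) ) T' | F E ( T'; P -> ( | ( E | F; T' -> F ) T' | P T' | ε

Directly left-recursive nonterminal: T.
For T: α = {F ), P}, β = {) ), F E (}. Rewrite as T → β T' and T' → α T' | ε.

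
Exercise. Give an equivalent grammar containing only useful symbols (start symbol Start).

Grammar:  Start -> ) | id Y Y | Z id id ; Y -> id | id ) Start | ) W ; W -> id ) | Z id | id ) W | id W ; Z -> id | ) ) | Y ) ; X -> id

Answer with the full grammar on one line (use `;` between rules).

Start -> ) | id Y Y | Z id id; Y -> id | id ) Start | ) W; W -> id ) | Z id | id ) W | id W; Z -> id | ) ) | Y )

Generating nonterminals: {Start, W, X, Y, Z}.
Reachable from Start after that: {Start, W, Y, Z}.
Removed useless symbols: {X} and every production mentioning them.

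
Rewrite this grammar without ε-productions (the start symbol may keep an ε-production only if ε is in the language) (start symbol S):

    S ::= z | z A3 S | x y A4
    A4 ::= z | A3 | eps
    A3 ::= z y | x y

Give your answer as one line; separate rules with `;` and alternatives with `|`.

S ::= z | z A3 S | x y A4 | x y; A4 ::= z | A3; A3 ::= z y | x y

Nullable set = {A4}.
ε ∉ L(G), so no ε-production is kept.
Expand every rule over subsets of its nullable positions: S → x y A4 gives x y A4 | x y.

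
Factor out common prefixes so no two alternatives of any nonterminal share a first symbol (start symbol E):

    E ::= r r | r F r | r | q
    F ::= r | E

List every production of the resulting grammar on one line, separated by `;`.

E has alternatives sharing prefix 'r': factor to E → r E' with E' → r | F r | ε.

E ::= q | r E'; F ::= r | E; E' ::= r | F r | ε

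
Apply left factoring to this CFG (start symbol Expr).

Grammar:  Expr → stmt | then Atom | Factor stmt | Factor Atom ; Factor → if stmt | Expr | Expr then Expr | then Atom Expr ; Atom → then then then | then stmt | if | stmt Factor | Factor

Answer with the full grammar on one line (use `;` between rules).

Expr has alternatives sharing prefix 'Factor': factor to Expr → Factor Expr1 with Expr1 → stmt | Atom.
Factor has alternatives sharing prefix 'Expr': factor to Factor → Expr Factor1 with Factor1 → ε | then Expr.
Atom has alternatives sharing prefix 'then': factor to Atom → then Atom1 with Atom1 → then then | stmt.

Expr → stmt | then Atom | Factor Expr1; Factor → if stmt | then Atom Expr | Expr Factor1; Atom → if | stmt Factor | Factor | then Atom1; Expr1 → stmt | Atom; Factor1 → ε | then Expr; Atom1 → then then | stmt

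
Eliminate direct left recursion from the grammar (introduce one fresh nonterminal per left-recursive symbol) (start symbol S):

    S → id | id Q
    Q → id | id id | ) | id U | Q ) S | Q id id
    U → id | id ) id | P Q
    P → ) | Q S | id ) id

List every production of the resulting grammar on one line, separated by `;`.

Directly left-recursive nonterminal: Q.
For Q: α = {) S, id id}, β = {id, id id, ), id U}. Rewrite as Q → β Q' and Q' → α Q' | ε.

S → id | id Q; Q → id Q' | id id Q' | ) Q' | id U Q'; U → id | id ) id | P Q; P → ) | Q S | id ) id; Q' → ) S Q' | id id Q' | ε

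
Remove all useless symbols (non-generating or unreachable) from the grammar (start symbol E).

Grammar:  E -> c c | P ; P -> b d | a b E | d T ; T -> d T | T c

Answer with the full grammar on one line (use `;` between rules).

Generating nonterminals: {E, P}.
Reachable from E after that: {E, P}.
Removed useless symbols: {T} and every production mentioning them.

E -> c c | P; P -> b d | a b E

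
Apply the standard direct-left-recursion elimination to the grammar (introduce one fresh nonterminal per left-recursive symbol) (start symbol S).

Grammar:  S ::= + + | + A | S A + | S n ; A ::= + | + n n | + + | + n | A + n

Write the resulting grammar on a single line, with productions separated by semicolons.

S ::= + + S' | + A S'; A ::= + A' | + n n A' | + + A' | + n A'; S' ::= A + S' | n S' | ε; A' ::= + n A' | ε

Left recursion appears on S, A.
For S: α = {A +, n}, β = {+ +, + A}. Rewrite as S → β S' and S' → α S' | ε.
For A: α = {+ n}, β = {+, + n n, + +, + n}. Rewrite as A → β A' and A' → α A' | ε.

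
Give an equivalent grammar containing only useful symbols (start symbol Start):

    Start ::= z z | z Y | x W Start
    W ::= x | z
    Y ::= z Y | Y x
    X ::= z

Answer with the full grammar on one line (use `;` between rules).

Start ::= z z | x W Start; W ::= x | z

Generating nonterminals: {Start, W, X}.
Reachable from Start after that: {Start, W}.
Removed useless symbols: {X, Y} and every production mentioning them.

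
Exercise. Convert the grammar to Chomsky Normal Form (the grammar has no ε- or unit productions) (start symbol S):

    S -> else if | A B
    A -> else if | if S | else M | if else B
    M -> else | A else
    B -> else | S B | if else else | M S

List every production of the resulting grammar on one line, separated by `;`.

S -> X1 X2 | A B; A -> X1 X2 | X2 S | X1 M | X2 Y1; M -> else | A X1; B -> else | S B | X2 Y2 | M S; X1 -> else; X2 -> if; Y1 -> X1 B; Y2 -> X1 X1

Introduce a nonterminal for each terminal appearing in a rule of length ≥ 2: X1 → else, X2 → if.
Binarize each right-hand side of length ≥ 3 by chaining fresh nonterminals (Y1, Y2, …): affected rules were A → X2 X1 B; B → X2 X1 X1.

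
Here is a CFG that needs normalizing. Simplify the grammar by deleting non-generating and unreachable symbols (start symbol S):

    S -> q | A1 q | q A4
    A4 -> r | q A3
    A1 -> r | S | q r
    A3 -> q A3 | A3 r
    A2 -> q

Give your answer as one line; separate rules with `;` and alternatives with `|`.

S -> q | A1 q | q A4; A4 -> r; A1 -> r | S | q r

Generating nonterminals: {A1, A2, A4, S}.
Reachable from S after that: {A1, A4, S}.
Removed useless symbols: {A2, A3} and every production mentioning them.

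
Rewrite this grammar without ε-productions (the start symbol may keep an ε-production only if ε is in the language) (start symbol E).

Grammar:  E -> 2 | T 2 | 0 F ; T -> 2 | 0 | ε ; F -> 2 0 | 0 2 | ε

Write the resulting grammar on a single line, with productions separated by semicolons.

The nullable symbols are {F, T}.
ε ∉ L(G), so no ε-production is kept.
Expand every rule over subsets of its nullable positions: E → 0 F gives 0 F | 0.

E -> 2 | T 2 | 0 F | 0; T -> 2 | 0; F -> 2 0 | 0 2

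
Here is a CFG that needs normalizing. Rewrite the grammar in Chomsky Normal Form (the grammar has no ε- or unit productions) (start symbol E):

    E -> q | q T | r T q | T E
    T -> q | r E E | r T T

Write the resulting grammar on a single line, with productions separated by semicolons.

Introduce a nonterminal for each terminal appearing in a rule of length ≥ 2: X1 → q, X2 → r.
Binarize each right-hand side of length ≥ 3 by chaining fresh nonterminals (Y1, Y2, …): affected rules were E → X2 T X1; T → X2 E E; T → X2 T T.

E -> q | X1 T | X2 Y1 | T E; T -> q | X2 Y2 | X2 Y3; X1 -> q; X2 -> r; Y1 -> T X1; Y2 -> E E; Y3 -> T T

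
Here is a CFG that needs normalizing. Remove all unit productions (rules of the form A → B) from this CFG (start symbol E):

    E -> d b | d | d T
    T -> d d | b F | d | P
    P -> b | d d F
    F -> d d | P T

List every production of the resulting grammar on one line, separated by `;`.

E -> d b | d | d T; T -> b | d d F | d d | b F | d; P -> b | d d F; F -> d d | P T

Unit pairs: T ⇒* {P}.
For each unit pair (A, B), copy every non-unit production of B to A, then drop all unit productions.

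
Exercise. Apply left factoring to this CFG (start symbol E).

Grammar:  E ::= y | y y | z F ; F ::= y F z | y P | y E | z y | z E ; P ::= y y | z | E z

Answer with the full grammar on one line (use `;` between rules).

E ::= z F | y E'; F ::= y F' | z F''; P ::= y y | z | E z; E' ::= eps | y; F' ::= F z | P | E; F'' ::= y | E

E has alternatives sharing prefix 'y': factor to E → y E' with E' → ε | y.
F has alternatives sharing prefix 'y': factor to F → y F' with F' → F z | P | E.
F has alternatives sharing prefix 'z': factor to F → z F'' with F'' → y | E.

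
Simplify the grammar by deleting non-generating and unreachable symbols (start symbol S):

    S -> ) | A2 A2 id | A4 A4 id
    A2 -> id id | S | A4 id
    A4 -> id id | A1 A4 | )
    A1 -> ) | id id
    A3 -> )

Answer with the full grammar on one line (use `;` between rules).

S -> ) | A2 A2 id | A4 A4 id; A2 -> id id | S | A4 id; A4 -> id id | A1 A4 | ); A1 -> ) | id id

Generating nonterminals: {A1, A2, A3, A4, S}.
Reachable from S after that: {A1, A2, A4, S}.
Removed useless symbols: {A3} and every production mentioning them.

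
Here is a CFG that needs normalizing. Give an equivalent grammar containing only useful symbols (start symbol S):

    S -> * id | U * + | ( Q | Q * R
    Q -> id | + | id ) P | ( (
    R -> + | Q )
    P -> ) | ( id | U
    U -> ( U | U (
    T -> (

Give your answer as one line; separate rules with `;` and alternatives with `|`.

S -> * id | ( Q | Q * R; Q -> id | + | id ) P | ( (; R -> + | Q ); P -> ) | ( id

Generating nonterminals: {P, Q, R, S, T}.
Reachable from S after that: {P, Q, R, S}.
Removed useless symbols: {T, U} and every production mentioning them.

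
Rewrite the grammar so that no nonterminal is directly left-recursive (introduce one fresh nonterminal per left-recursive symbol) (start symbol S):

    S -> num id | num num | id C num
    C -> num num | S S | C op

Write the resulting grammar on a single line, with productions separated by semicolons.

Left recursion appears on C.
For C: α = {op}, β = {num num, S S}. Rewrite as C → β C' and C' → α C' | ε.

S -> num id | num num | id C num; C -> num num C' | S S C'; C' -> op C' | ε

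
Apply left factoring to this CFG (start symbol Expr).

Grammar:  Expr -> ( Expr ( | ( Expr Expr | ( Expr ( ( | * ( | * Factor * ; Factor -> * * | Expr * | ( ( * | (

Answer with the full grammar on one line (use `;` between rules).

Expr has alternatives sharing prefix '( Expr': factor to Expr → ( Expr Expr1 with Expr1 → ( | Expr | ( (.
Expr has alternatives sharing prefix '*': factor to Expr → * Expr2 with Expr2 → ( | Factor *.
Factor has alternatives sharing prefix '(': factor to Factor → ( Factor1 with Factor1 → ( * | ε.
Expr1 has alternatives sharing prefix '(': factor to Expr1 → ( Expr11 with Expr11 → ε | (.

Expr -> ( Expr Expr1 | * Expr2; Factor -> * * | Expr * | ( Factor1; Expr1 -> Expr | ( Expr11; Expr2 -> ( | Factor *; Factor1 -> ( * | ε; Expr11 -> ε | (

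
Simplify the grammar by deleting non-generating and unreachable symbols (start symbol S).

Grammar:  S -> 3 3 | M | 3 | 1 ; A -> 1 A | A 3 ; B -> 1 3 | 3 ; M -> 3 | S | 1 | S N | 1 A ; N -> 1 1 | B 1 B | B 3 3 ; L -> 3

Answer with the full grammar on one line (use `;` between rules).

Generating nonterminals: {B, L, M, N, S}.
Reachable from S after that: {B, M, N, S}.
Removed useless symbols: {A, L} and every production mentioning them.

S -> 3 3 | M | 3 | 1; B -> 1 3 | 3; M -> 3 | S | 1 | S N; N -> 1 1 | B 1 B | B 3 3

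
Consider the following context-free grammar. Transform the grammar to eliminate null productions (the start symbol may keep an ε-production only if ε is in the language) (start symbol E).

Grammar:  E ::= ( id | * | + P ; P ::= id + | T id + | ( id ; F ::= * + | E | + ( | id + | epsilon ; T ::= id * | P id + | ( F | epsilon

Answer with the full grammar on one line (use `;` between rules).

E ::= ( id | * | + P; P ::= id + | T id + | ( id; F ::= * + | E | + ( | id +; T ::= id * | P id + | ( F | (

The nullable symbols are {F, T}.
ε ∉ L(G), so no ε-production is kept.
Expand every rule over subsets of its nullable positions: T → ( F gives ( F | (.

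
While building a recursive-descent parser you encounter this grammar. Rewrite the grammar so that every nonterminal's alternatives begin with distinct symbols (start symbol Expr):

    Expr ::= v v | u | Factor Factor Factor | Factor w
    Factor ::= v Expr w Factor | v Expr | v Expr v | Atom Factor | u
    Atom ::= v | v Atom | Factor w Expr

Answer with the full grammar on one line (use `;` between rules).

Expr ::= v v | u | Factor Expr1; Factor ::= Atom Factor | u | v Expr Factor1; Atom ::= Factor w Expr | v Atom1; Expr1 ::= Factor Factor | w; Factor1 ::= w Factor | epsilon | v; Atom1 ::= epsilon | Atom

Expr has alternatives sharing prefix 'Factor': factor to Expr → Factor Expr1 with Expr1 → Factor Factor | w.
Factor has alternatives sharing prefix 'v Expr': factor to Factor → v Expr Factor1 with Factor1 → w Factor | ε | v.
Atom has alternatives sharing prefix 'v': factor to Atom → v Atom1 with Atom1 → ε | Atom.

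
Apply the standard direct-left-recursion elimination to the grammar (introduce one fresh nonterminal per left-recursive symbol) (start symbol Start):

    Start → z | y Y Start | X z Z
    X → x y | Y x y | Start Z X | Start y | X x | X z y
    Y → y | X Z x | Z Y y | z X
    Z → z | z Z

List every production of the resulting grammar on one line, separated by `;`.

Left recursion appears on X.
For X: α = {x, z y}, β = {x y, Y x y, Start Z X, Start y}. Rewrite as X → β X1 and X1 → α X1 | ε.

Start → z | y Y Start | X z Z; X → x y X1 | Y x y X1 | Start Z X X1 | Start y X1; Y → y | X Z x | Z Y y | z X; Z → z | z Z; X1 → x X1 | z y X1 | ε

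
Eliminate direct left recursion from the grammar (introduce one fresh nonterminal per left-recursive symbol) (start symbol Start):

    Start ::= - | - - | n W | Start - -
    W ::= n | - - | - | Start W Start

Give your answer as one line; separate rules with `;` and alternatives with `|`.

Left recursion appears on Start.
For Start: α = {- -}, β = {-, - -, n W}. Rewrite as Start → β Start1 and Start1 → α Start1 | ε.

Start ::= - Start1 | - - Start1 | n W Start1; W ::= n | - - | - | Start W Start; Start1 ::= - - Start1 | ε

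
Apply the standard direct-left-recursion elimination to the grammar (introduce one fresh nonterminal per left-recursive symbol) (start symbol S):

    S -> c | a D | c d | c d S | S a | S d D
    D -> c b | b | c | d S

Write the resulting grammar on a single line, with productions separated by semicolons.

S -> c S' | a D S' | c d S' | c d S S'; D -> c b | b | c | d S; S' -> a S' | d D S' | ε

Left recursion appears on S.
For S: α = {a, d D}, β = {c, a D, c d, c d S}. Rewrite as S → β S' and S' → α S' | ε.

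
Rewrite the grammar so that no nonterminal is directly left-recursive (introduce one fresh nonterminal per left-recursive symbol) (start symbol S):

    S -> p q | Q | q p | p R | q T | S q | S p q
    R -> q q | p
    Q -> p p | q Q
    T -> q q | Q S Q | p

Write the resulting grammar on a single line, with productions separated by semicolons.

S -> p q S' | Q S' | q p S' | p R S' | q T S'; R -> q q | p; Q -> p p | q Q; T -> q q | Q S Q | p; S' -> q S' | p q S' | ε

Directly left-recursive nonterminal: S.
For S: α = {q, p q}, β = {p q, Q, q p, p R, q T}. Rewrite as S → β S' and S' → α S' | ε.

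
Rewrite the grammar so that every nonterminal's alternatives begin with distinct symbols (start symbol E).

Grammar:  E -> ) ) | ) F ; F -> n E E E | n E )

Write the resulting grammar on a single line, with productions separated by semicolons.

E has alternatives sharing prefix ')': factor to E → ) E' with E' → ) | F.
F has alternatives sharing prefix 'n E': factor to F → n E F' with F' → E E | ).

E -> ) E'; F -> n E F'; E' -> ) | F; F' -> E E | )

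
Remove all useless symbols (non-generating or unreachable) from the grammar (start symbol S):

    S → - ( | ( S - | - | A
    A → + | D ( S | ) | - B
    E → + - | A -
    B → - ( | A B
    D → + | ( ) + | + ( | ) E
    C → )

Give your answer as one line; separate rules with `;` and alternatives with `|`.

S → - ( | ( S - | - | A; A → + | D ( S | ) | - B; E → + - | A -; B → - ( | A B; D → + | ( ) + | + ( | ) E

Generating nonterminals: {A, B, C, D, E, S}.
Reachable from S after that: {A, B, D, E, S}.
Removed useless symbols: {C} and every production mentioning them.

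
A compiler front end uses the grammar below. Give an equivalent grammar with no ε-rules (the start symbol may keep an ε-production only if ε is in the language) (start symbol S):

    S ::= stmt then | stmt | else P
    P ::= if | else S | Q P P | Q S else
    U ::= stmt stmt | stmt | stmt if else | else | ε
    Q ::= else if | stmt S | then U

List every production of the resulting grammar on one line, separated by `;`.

S ::= stmt then | stmt | else P; P ::= if | else S | Q P P | Q S else; U ::= stmt stmt | stmt | stmt if else | else; Q ::= else if | stmt S | then U | then

The nullable symbols are {U}.
ε ∉ L(G), so no ε-production is kept.
For each production, add variants omitting each subset of nullable occurrences: Q → then U gives then U | then.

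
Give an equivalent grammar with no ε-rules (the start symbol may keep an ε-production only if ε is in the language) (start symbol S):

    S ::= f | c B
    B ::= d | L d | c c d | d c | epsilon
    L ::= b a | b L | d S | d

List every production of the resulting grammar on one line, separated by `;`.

The nullable symbols are {B}.
ε ∉ L(G), so no ε-production is kept.
For each production, add variants omitting each subset of nullable occurrences: S → c B gives c B | c.

S ::= f | c B | c; B ::= d | L d | c c d | d c; L ::= b a | b L | d S | d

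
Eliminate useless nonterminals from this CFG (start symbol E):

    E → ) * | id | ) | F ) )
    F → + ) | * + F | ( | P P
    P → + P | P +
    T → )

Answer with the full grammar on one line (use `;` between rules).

E → ) * | id | ) | F ) ); F → + ) | * + F | (

Generating nonterminals: {E, F, T}.
Reachable from E after that: {E, F}.
Removed useless symbols: {P, T} and every production mentioning them.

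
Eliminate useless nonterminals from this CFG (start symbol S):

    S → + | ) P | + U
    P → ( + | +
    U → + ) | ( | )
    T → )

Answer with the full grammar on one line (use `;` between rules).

Generating nonterminals: {P, S, T, U}.
Reachable from S after that: {P, S, U}.
Removed useless symbols: {T} and every production mentioning them.

S → + | ) P | + U; P → ( + | +; U → + ) | ( | )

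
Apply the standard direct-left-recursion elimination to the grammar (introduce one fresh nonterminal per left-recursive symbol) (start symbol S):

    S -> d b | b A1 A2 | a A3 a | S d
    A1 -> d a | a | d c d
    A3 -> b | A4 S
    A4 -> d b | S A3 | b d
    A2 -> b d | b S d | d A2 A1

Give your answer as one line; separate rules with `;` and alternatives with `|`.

Left recursion appears on S.
For S: α = {d}, β = {d b, b A1 A2, a A3 a}. Rewrite as S → β S' and S' → α S' | ε.

S -> d b S' | b A1 A2 S' | a A3 a S'; A1 -> d a | a | d c d; A3 -> b | A4 S; A4 -> d b | S A3 | b d; A2 -> b d | b S d | d A2 A1; S' -> d S' | ε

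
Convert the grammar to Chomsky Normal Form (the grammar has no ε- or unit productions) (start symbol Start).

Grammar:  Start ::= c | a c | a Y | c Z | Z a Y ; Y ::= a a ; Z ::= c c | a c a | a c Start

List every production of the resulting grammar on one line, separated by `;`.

Start ::= c | X1 X2 | X1 Y | X2 Z | Z Y1; Y ::= X1 X1; Z ::= X2 X2 | X1 Y2 | X1 Y3; X1 ::= a; X2 ::= c; Y1 ::= X1 Y; Y2 ::= X2 X1; Y3 ::= X2 Start

Introduce a nonterminal for each terminal appearing in a rule of length ≥ 2: X1 → a, X2 → c.
Binarize each right-hand side of length ≥ 3 by chaining fresh nonterminals (Y1, Y2, …): affected rules were Start → Z X1 Y; Z → X1 X2 X1; Z → X1 X2 Start.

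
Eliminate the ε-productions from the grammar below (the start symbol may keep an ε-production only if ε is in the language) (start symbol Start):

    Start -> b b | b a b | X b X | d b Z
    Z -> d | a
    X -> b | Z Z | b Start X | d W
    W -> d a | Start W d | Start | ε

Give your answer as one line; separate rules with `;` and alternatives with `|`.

Nullable set = {W}.
ε ∉ L(G), so no ε-production is kept.
For each production, add variants omitting each subset of nullable occurrences: X → d W gives d W | d. W → Start W d gives Start W d | Start d.

Start -> b b | b a b | X b X | d b Z; Z -> d | a; X -> b | Z Z | b Start X | d W | d; W -> d a | Start W d | Start d | Start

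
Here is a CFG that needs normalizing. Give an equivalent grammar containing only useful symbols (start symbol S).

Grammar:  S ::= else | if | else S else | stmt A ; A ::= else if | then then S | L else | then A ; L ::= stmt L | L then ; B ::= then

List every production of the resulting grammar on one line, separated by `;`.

Generating nonterminals: {A, B, S}.
Reachable from S after that: {A, S}.
Removed useless symbols: {B, L} and every production mentioning them.

S ::= else | if | else S else | stmt A; A ::= else if | then then S | then A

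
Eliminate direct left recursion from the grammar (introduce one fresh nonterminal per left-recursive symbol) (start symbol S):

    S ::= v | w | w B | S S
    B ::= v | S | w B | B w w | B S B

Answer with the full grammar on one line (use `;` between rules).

Left recursion appears on S, B.
For S: α = {S}, β = {v, w, w B}. Rewrite as S → β S' and S' → α S' | ε.
For B: α = {w w, S B}, β = {v, S, w B}. Rewrite as B → β B' and B' → α B' | ε.

S ::= v S' | w S' | w B S'; B ::= v B' | S B' | w B B'; S' ::= S S' | ε; B' ::= w w B' | S B B' | ε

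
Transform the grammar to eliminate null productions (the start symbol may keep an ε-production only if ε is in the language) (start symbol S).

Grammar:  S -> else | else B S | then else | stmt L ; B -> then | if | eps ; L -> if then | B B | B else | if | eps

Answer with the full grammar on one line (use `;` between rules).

Nullable set = {B, L}.
ε ∉ L(G), so no ε-production is kept.
Add the nullable-subset variants: S → else B S gives else B S | else S. S → stmt L gives stmt L | stmt. L → B B gives B B | B. L → B else gives B else | else.

S -> else | else B S | else S | then else | stmt L | stmt; B -> then | if; L -> if then | B B | B | B else | else | if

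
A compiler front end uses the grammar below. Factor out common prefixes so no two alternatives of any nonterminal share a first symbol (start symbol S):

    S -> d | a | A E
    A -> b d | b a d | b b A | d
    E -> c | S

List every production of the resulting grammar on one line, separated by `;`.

S -> d | a | A E; A -> d | b A'; E -> c | S; A' -> d | a d | b A

A has alternatives sharing prefix 'b': factor to A → b A' with A' → d | a d | b A.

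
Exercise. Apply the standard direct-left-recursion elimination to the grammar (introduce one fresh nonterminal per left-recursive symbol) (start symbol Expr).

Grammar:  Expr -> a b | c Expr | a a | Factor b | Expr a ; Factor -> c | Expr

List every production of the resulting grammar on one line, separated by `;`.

Left recursion appears on Expr.
For Expr: α = {a}, β = {a b, c Expr, a a, Factor b}. Rewrite as Expr → β Expr1 and Expr1 → α Expr1 | ε.

Expr -> a b Expr1 | c Expr Expr1 | a a Expr1 | Factor b Expr1; Factor -> c | Expr; Expr1 -> a Expr1 | ε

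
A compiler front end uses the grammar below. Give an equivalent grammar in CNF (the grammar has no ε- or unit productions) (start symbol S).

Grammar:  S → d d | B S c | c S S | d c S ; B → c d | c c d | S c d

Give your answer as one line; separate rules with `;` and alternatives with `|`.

Introduce a nonterminal for each terminal appearing in a rule of length ≥ 2: X1 → d, X2 → c.
Binarize each right-hand side of length ≥ 3 by chaining fresh nonterminals (Y1, Y2, …): affected rules were S → B S X2; S → X2 S S; S → X1 X2 S; B → X2 X2 X1.

S → X1 X1 | B Y1 | X2 Y2 | X1 Y3; B → X2 X1 | X2 Y4 | S Y5; X1 → d; X2 → c; Y1 → S X2; Y2 → S S; Y3 → X2 S; Y4 → X2 X1; Y5 → X2 X1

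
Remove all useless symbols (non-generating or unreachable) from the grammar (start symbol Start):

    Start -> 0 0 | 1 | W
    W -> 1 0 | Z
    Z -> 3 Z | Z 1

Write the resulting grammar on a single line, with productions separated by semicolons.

Start -> 0 0 | 1 | W; W -> 1 0

Generating nonterminals: {Start, W}.
Reachable from Start after that: {Start, W}.
Removed useless symbols: {Z} and every production mentioning them.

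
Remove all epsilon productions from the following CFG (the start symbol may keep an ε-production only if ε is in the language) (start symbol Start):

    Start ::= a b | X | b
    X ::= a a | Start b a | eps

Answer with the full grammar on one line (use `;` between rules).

The nullable symbols are {Start, X}.
ε ∈ L(G) since Start is nullable, so keep Start → ε.
Add the nullable-subset variants: X → Start b a gives Start b a | b a.

Start ::= a b | X | b | eps; X ::= a a | Start b a | b a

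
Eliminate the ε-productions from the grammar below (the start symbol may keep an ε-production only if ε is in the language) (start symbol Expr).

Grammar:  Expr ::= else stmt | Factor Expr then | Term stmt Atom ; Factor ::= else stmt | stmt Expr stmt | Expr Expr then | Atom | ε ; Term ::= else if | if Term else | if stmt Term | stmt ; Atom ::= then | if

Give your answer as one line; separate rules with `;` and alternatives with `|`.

Expr ::= else stmt | Factor Expr then | Expr then | Term stmt Atom; Factor ::= else stmt | stmt Expr stmt | Expr Expr then | Atom; Term ::= else if | if Term else | if stmt Term | stmt; Atom ::= then | if

Nullable nonterminals: {Factor}.
ε ∉ L(G), so no ε-production is kept.
For each production, add variants omitting each subset of nullable occurrences: Expr → Factor Expr then gives Factor Expr then | Expr then.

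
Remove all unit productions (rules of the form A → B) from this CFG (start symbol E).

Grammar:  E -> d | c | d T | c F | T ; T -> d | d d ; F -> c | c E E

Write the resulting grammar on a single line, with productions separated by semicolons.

E -> d | c | d T | c F | d d; T -> d | d d; F -> c | c E E

Unit pairs: E ⇒* {T}.
For every A with A ⇒* B via unit rules, add B's non-unit alternatives to A; then delete every rule of the form X → Y.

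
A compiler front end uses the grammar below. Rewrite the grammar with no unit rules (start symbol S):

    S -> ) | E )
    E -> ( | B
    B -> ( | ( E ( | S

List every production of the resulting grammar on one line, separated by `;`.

Unit pairs: B ⇒* {S}; E ⇒* {B, S}.
Replace each nonterminal's rules with the union of the non-unit rules of every nonterminal it unit-derives.

S -> ) | E ); E -> ( | ( E ( | ) | E ); B -> ( | ( E ( | ) | E )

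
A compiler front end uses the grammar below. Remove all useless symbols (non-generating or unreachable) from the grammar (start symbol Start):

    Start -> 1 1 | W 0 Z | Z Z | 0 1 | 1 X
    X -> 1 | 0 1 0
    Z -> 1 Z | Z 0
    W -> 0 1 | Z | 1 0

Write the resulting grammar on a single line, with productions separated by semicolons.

Start -> 1 1 | 0 1 | 1 X; X -> 1 | 0 1 0

Generating nonterminals: {Start, W, X}.
Reachable from Start after that: {Start, X}.
Removed useless symbols: {W, Z} and every production mentioning them.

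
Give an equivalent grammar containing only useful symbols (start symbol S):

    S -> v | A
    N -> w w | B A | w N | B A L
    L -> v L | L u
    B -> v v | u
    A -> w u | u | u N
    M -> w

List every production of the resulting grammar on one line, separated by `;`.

S -> v | A; N -> w w | B A | w N; B -> v v | u; A -> w u | u | u N

Generating nonterminals: {A, B, M, N, S}.
Reachable from S after that: {A, B, N, S}.
Removed useless symbols: {L, M} and every production mentioning them.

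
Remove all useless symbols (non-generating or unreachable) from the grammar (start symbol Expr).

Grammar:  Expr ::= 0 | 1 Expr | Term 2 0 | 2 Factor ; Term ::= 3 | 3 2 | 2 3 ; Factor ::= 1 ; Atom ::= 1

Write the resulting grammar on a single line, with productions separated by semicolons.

Expr ::= 0 | 1 Expr | Term 2 0 | 2 Factor; Term ::= 3 | 3 2 | 2 3; Factor ::= 1

Generating nonterminals: {Atom, Expr, Factor, Term}.
Reachable from Expr after that: {Expr, Factor, Term}.
Removed useless symbols: {Atom} and every production mentioning them.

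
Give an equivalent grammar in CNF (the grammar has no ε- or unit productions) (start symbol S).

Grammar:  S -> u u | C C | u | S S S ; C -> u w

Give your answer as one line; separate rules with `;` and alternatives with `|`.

Introduce a nonterminal for each terminal appearing in a rule of length ≥ 2: X1 → u, X2 → w.
Binarize each right-hand side of length ≥ 3 by chaining fresh nonterminals (Y1, Y2, …): affected rules were S → S S S.

S -> X1 X1 | C C | u | S Y1; C -> X1 X2; X1 -> u; X2 -> w; Y1 -> S S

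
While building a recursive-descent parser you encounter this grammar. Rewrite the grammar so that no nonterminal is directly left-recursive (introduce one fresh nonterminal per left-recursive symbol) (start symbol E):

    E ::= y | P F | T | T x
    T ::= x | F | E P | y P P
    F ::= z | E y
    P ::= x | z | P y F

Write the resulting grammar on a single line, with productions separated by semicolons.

E ::= y | P F | T | T x; T ::= x | F | E P | y P P; F ::= z | E y; P ::= x P' | z P'; P' ::= y F P' | ε

P is directly left-recursive.
For P: α = {y F}, β = {x, z}. Rewrite as P → β P' and P' → α P' | ε.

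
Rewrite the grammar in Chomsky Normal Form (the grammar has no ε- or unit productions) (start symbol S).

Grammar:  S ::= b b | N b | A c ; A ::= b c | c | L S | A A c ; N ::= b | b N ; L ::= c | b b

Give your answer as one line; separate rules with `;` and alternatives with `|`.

S ::= X1 X1 | N X1 | A X2; A ::= X1 X2 | c | L S | A Y1; N ::= b | X1 N; L ::= c | X1 X1; X1 ::= b; X2 ::= c; Y1 ::= A X2

Introduce a nonterminal for each terminal appearing in a rule of length ≥ 2: X1 → b, X2 → c.
Binarize each right-hand side of length ≥ 3 by chaining fresh nonterminals (Y1, Y2, …): affected rules were A → A A X2.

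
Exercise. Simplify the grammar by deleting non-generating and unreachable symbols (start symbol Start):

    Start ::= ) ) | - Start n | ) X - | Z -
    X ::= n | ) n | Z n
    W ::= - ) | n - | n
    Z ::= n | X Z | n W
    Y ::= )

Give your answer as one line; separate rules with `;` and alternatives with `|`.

Start ::= ) ) | - Start n | ) X - | Z -; X ::= n | ) n | Z n; W ::= - ) | n - | n; Z ::= n | X Z | n W

Generating nonterminals: {Start, W, X, Y, Z}.
Reachable from Start after that: {Start, W, X, Z}.
Removed useless symbols: {Y} and every production mentioning them.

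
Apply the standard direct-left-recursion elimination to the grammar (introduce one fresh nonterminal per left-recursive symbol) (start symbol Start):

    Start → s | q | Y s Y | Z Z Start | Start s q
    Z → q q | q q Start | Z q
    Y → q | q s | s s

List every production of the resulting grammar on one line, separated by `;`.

Start → s Start1 | q Start1 | Y s Y Start1 | Z Z Start Start1; Z → q q Z1 | q q Start Z1; Y → q | q s | s s; Start1 → s q Start1 | eps; Z1 → q Z1 | eps

Directly left-recursive nonterminals: Start, Z.
For Start: α = {s q}, β = {s, q, Y s Y, Z Z Start}. Rewrite as Start → β Start1 and Start1 → α Start1 | ε.
For Z: α = {q}, β = {q q, q q Start}. Rewrite as Z → β Z1 and Z1 → α Z1 | ε.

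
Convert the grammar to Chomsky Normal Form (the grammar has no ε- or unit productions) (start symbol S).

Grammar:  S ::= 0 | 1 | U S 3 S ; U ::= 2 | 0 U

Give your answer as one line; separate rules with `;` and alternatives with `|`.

S ::= 0 | 1 | U Y1; U ::= 2 | X2 U; X1 ::= 3; X2 ::= 0; Y1 ::= S Y2; Y2 ::= X1 S

Introduce a nonterminal for each terminal appearing in a rule of length ≥ 2: X1 → 3, X2 → 0.
Binarize each right-hand side of length ≥ 3 by chaining fresh nonterminals (Y1, Y2, …): affected rules were S → U S X1 S.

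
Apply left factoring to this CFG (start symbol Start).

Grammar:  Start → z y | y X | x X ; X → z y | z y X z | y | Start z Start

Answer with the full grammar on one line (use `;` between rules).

Start → z y | y X | x X; X → y | Start z Start | z y X1; X1 → ε | X z

X has alternatives sharing prefix 'z y': factor to X → z y X1 with X1 → ε | X z.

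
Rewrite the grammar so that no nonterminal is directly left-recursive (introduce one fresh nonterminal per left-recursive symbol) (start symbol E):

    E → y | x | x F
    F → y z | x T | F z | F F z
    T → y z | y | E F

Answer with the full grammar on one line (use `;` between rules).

Directly left-recursive nonterminal: F.
For F: α = {z, F z}, β = {y z, x T}. Rewrite as F → β F' and F' → α F' | ε.

E → y | x | x F; F → y z F' | x T F'; T → y z | y | E F; F' → z F' | F z F' | ε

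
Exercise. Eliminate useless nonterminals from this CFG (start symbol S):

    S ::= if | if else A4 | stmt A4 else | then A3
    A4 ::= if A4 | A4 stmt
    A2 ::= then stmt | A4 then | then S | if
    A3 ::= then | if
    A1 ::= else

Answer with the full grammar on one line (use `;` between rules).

S ::= if | then A3; A3 ::= then | if

Generating nonterminals: {A1, A2, A3, S}.
Reachable from S after that: {A3, S}.
Removed useless symbols: {A1, A2, A4} and every production mentioning them.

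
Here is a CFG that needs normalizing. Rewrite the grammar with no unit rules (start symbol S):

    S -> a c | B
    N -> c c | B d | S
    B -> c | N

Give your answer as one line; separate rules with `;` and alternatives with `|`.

Unit pairs: B ⇒* {N, S}; N ⇒* {B, S}; S ⇒* {B, N}.
Replace each nonterminal's rules with the union of the non-unit rules of every nonterminal it unit-derives.

S -> c | a c | c c | B d; N -> c | a c | c c | B d; B -> c | a c | c c | B d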